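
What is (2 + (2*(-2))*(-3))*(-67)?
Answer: -938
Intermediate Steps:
(2 + (2*(-2))*(-3))*(-67) = (2 - 4*(-3))*(-67) = (2 + 12)*(-67) = 14*(-67) = -938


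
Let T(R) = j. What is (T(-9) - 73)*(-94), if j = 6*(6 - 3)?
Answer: 5170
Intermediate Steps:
j = 18 (j = 6*3 = 18)
T(R) = 18
(T(-9) - 73)*(-94) = (18 - 73)*(-94) = -55*(-94) = 5170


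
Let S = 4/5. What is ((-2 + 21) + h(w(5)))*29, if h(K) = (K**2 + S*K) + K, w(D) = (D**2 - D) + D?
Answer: 19981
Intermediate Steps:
w(D) = D**2
S = 4/5 (S = 4*(1/5) = 4/5 ≈ 0.80000)
h(K) = K**2 + 9*K/5 (h(K) = (K**2 + 4*K/5) + K = K**2 + 9*K/5)
((-2 + 21) + h(w(5)))*29 = ((-2 + 21) + (1/5)*5**2*(9 + 5*5**2))*29 = (19 + (1/5)*25*(9 + 5*25))*29 = (19 + (1/5)*25*(9 + 125))*29 = (19 + (1/5)*25*134)*29 = (19 + 670)*29 = 689*29 = 19981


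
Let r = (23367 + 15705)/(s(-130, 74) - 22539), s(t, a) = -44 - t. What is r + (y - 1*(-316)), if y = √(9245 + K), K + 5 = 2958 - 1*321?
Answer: 7056076/22453 + √11877 ≈ 423.24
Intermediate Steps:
K = 2632 (K = -5 + (2958 - 1*321) = -5 + (2958 - 321) = -5 + 2637 = 2632)
r = -39072/22453 (r = (23367 + 15705)/((-44 - 1*(-130)) - 22539) = 39072/((-44 + 130) - 22539) = 39072/(86 - 22539) = 39072/(-22453) = 39072*(-1/22453) = -39072/22453 ≈ -1.7402)
y = √11877 (y = √(9245 + 2632) = √11877 ≈ 108.98)
r + (y - 1*(-316)) = -39072/22453 + (√11877 - 1*(-316)) = -39072/22453 + (√11877 + 316) = -39072/22453 + (316 + √11877) = 7056076/22453 + √11877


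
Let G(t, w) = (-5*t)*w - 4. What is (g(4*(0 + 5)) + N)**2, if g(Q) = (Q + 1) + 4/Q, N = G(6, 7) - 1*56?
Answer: 1547536/25 ≈ 61901.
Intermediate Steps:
G(t, w) = -4 - 5*t*w (G(t, w) = -5*t*w - 4 = -4 - 5*t*w)
N = -270 (N = (-4 - 5*6*7) - 1*56 = (-4 - 210) - 56 = -214 - 56 = -270)
g(Q) = 1 + Q + 4/Q (g(Q) = (1 + Q) + 4/Q = 1 + Q + 4/Q)
(g(4*(0 + 5)) + N)**2 = ((1 + 4*(0 + 5) + 4/((4*(0 + 5)))) - 270)**2 = ((1 + 4*5 + 4/((4*5))) - 270)**2 = ((1 + 20 + 4/20) - 270)**2 = ((1 + 20 + 4*(1/20)) - 270)**2 = ((1 + 20 + 1/5) - 270)**2 = (106/5 - 270)**2 = (-1244/5)**2 = 1547536/25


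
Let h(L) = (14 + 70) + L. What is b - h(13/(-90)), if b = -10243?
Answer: -929417/90 ≈ -10327.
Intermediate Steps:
h(L) = 84 + L
b - h(13/(-90)) = -10243 - (84 + 13/(-90)) = -10243 - (84 + 13*(-1/90)) = -10243 - (84 - 13/90) = -10243 - 1*7547/90 = -10243 - 7547/90 = -929417/90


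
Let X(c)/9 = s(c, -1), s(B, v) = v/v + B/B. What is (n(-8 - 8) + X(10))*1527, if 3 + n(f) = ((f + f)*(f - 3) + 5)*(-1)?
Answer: -913146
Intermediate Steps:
s(B, v) = 2 (s(B, v) = 1 + 1 = 2)
X(c) = 18 (X(c) = 9*2 = 18)
n(f) = -8 - 2*f*(-3 + f) (n(f) = -3 + ((f + f)*(f - 3) + 5)*(-1) = -3 + ((2*f)*(-3 + f) + 5)*(-1) = -3 + (2*f*(-3 + f) + 5)*(-1) = -3 + (5 + 2*f*(-3 + f))*(-1) = -3 + (-5 - 2*f*(-3 + f)) = -8 - 2*f*(-3 + f))
(n(-8 - 8) + X(10))*1527 = ((-8 - 2*(-8 - 8)² + 6*(-8 - 8)) + 18)*1527 = ((-8 - 2*(-16)² + 6*(-16)) + 18)*1527 = ((-8 - 2*256 - 96) + 18)*1527 = ((-8 - 512 - 96) + 18)*1527 = (-616 + 18)*1527 = -598*1527 = -913146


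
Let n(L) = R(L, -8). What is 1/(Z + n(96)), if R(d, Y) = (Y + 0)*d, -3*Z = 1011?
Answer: -1/1105 ≈ -0.00090498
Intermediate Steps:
Z = -337 (Z = -1/3*1011 = -337)
R(d, Y) = Y*d
n(L) = -8*L
1/(Z + n(96)) = 1/(-337 - 8*96) = 1/(-337 - 768) = 1/(-1105) = -1/1105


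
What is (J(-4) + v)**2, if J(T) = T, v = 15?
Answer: 121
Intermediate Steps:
(J(-4) + v)**2 = (-4 + 15)**2 = 11**2 = 121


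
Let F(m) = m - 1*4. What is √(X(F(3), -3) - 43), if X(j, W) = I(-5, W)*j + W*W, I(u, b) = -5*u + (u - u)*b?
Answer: I*√59 ≈ 7.6811*I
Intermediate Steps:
F(m) = -4 + m (F(m) = m - 4 = -4 + m)
I(u, b) = -5*u (I(u, b) = -5*u + 0*b = -5*u + 0 = -5*u)
X(j, W) = W² + 25*j (X(j, W) = (-5*(-5))*j + W*W = 25*j + W² = W² + 25*j)
√(X(F(3), -3) - 43) = √(((-3)² + 25*(-4 + 3)) - 43) = √((9 + 25*(-1)) - 43) = √((9 - 25) - 43) = √(-16 - 43) = √(-59) = I*√59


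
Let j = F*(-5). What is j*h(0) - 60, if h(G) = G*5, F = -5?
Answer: -60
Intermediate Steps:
j = 25 (j = -5*(-5) = 25)
h(G) = 5*G
j*h(0) - 60 = 25*(5*0) - 60 = 25*0 - 60 = 0 - 60 = -60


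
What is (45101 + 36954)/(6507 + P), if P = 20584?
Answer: 82055/27091 ≈ 3.0289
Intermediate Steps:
(45101 + 36954)/(6507 + P) = (45101 + 36954)/(6507 + 20584) = 82055/27091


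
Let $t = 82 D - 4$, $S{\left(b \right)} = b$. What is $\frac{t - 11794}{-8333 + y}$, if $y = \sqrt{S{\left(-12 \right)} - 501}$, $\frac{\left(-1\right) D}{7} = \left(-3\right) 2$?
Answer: $\frac{34806941}{34719701} + \frac{12531 i \sqrt{57}}{34719701} \approx 1.0025 + 0.0027249 i$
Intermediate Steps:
$D = 42$ ($D = - 7 \left(\left(-3\right) 2\right) = \left(-7\right) \left(-6\right) = 42$)
$y = 3 i \sqrt{57}$ ($y = \sqrt{-12 - 501} = \sqrt{-513} = 3 i \sqrt{57} \approx 22.65 i$)
$t = 3440$ ($t = 82 \cdot 42 - 4 = 3444 - 4 = 3440$)
$\frac{t - 11794}{-8333 + y} = \frac{3440 - 11794}{-8333 + 3 i \sqrt{57}} = - \frac{8354}{-8333 + 3 i \sqrt{57}}$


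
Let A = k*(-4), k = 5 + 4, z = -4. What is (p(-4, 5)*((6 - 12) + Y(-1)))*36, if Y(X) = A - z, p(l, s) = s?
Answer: -6840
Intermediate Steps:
k = 9
A = -36 (A = 9*(-4) = -36)
Y(X) = -32 (Y(X) = -36 - 1*(-4) = -36 + 4 = -32)
(p(-4, 5)*((6 - 12) + Y(-1)))*36 = (5*((6 - 12) - 32))*36 = (5*(-6 - 32))*36 = (5*(-38))*36 = -190*36 = -6840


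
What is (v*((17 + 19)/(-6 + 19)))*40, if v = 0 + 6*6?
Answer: 51840/13 ≈ 3987.7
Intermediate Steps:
v = 36 (v = 0 + 36 = 36)
(v*((17 + 19)/(-6 + 19)))*40 = (36*((17 + 19)/(-6 + 19)))*40 = (36*(36/13))*40 = (1296/13)*40 = 51840/13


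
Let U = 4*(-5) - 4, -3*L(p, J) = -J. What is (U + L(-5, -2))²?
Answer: 5476/9 ≈ 608.44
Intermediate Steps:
L(p, J) = J/3 (L(p, J) = -(-1)*J/3 = J/3)
U = -24 (U = -20 - 4 = -24)
(U + L(-5, -2))² = (-24 + (⅓)*(-2))² = (-24 - ⅔)² = (-74/3)² = 5476/9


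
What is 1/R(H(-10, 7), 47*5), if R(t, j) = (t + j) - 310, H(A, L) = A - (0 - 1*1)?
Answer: -1/84 ≈ -0.011905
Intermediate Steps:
H(A, L) = 1 + A (H(A, L) = A - (0 - 1) = A - 1*(-1) = A + 1 = 1 + A)
R(t, j) = -310 + j + t (R(t, j) = (j + t) - 310 = -310 + j + t)
1/R(H(-10, 7), 47*5) = 1/(-310 + 47*5 + (1 - 10)) = 1/(-310 + 235 - 9) = 1/(-84) = -1/84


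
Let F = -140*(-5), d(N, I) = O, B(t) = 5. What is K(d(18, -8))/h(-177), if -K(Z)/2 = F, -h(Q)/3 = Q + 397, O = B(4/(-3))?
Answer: 70/33 ≈ 2.1212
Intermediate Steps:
O = 5
h(Q) = -1191 - 3*Q (h(Q) = -3*(Q + 397) = -3*(397 + Q) = -1191 - 3*Q)
d(N, I) = 5
F = 700
K(Z) = -1400 (K(Z) = -2*700 = -1400)
K(d(18, -8))/h(-177) = -1400/(-1191 - 3*(-177)) = -1400/(-1191 + 531) = -1400/(-660) = -1400*(-1/660) = 70/33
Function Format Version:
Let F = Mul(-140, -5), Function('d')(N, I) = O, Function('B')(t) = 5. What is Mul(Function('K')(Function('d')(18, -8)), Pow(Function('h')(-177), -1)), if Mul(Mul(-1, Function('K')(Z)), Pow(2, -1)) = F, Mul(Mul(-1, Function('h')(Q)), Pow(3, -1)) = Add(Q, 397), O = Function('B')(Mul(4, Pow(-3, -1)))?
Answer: Rational(70, 33) ≈ 2.1212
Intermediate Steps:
O = 5
Function('h')(Q) = Add(-1191, Mul(-3, Q)) (Function('h')(Q) = Mul(-3, Add(Q, 397)) = Mul(-3, Add(397, Q)) = Add(-1191, Mul(-3, Q)))
Function('d')(N, I) = 5
F = 700
Function('K')(Z) = -1400 (Function('K')(Z) = Mul(-2, 700) = -1400)
Mul(Function('K')(Function('d')(18, -8)), Pow(Function('h')(-177), -1)) = Mul(-1400, Pow(Add(-1191, Mul(-3, -177)), -1)) = Mul(-1400, Pow(Add(-1191, 531), -1)) = Mul(-1400, Pow(-660, -1)) = Mul(-1400, Rational(-1, 660)) = Rational(70, 33)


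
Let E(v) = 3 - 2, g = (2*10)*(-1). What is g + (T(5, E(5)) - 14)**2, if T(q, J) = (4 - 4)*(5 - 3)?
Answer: 176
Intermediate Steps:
g = -20 (g = 20*(-1) = -20)
E(v) = 1
T(q, J) = 0 (T(q, J) = 0*2 = 0)
g + (T(5, E(5)) - 14)**2 = -20 + (0 - 14)**2 = -20 + (-14)**2 = -20 + 196 = 176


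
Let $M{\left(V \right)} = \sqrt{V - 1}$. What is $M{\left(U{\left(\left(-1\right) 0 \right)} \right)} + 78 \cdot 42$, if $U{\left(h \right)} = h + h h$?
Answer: $3276 + i \approx 3276.0 + 1.0 i$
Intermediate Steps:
$U{\left(h \right)} = h + h^{2}$
$M{\left(V \right)} = \sqrt{-1 + V}$
$M{\left(U{\left(\left(-1\right) 0 \right)} \right)} + 78 \cdot 42 = \sqrt{-1 + \left(-1\right) 0 \left(1 - 0\right)} + 78 \cdot 42 = \sqrt{-1 + 0 \left(1 + 0\right)} + 3276 = \sqrt{-1 + 0 \cdot 1} + 3276 = \sqrt{-1 + 0} + 3276 = \sqrt{-1} + 3276 = i + 3276 = 3276 + i$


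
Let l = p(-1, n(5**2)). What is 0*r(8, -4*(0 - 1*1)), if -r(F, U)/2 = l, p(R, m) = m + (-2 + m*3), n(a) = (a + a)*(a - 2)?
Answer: 0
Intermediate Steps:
n(a) = 2*a*(-2 + a) (n(a) = (2*a)*(-2 + a) = 2*a*(-2 + a))
p(R, m) = -2 + 4*m (p(R, m) = m + (-2 + 3*m) = -2 + 4*m)
l = 4598 (l = -2 + 4*(2*5**2*(-2 + 5**2)) = -2 + 4*(2*25*(-2 + 25)) = -2 + 4*(2*25*23) = -2 + 4*1150 = -2 + 4600 = 4598)
r(F, U) = -9196 (r(F, U) = -2*4598 = -9196)
0*r(8, -4*(0 - 1*1)) = 0*(-9196) = 0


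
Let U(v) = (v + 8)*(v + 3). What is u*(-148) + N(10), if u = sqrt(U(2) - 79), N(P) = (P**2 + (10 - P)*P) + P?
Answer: 110 - 148*I*sqrt(29) ≈ 110.0 - 797.0*I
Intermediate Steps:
U(v) = (3 + v)*(8 + v) (U(v) = (8 + v)*(3 + v) = (3 + v)*(8 + v))
N(P) = P + P**2 + P*(10 - P) (N(P) = (P**2 + P*(10 - P)) + P = P + P**2 + P*(10 - P))
u = I*sqrt(29) (u = sqrt((24 + 2**2 + 11*2) - 79) = sqrt((24 + 4 + 22) - 79) = sqrt(50 - 79) = sqrt(-29) = I*sqrt(29) ≈ 5.3852*I)
u*(-148) + N(10) = (I*sqrt(29))*(-148) + 11*10 = -148*I*sqrt(29) + 110 = 110 - 148*I*sqrt(29)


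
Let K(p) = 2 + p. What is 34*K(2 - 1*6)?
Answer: -68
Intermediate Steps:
34*K(2 - 1*6) = 34*(2 + (2 - 1*6)) = 34*(2 + (2 - 6)) = 34*(2 - 4) = 34*(-2) = -68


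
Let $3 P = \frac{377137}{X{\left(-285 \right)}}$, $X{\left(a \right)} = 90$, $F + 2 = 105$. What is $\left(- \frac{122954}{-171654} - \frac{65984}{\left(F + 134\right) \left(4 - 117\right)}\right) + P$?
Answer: $\frac{96537266218541}{68955986610} \approx 1400.0$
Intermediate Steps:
$F = 103$ ($F = -2 + 105 = 103$)
$P = \frac{377137}{270}$ ($P = \frac{377137 \cdot \frac{1}{90}}{3} = \frac{1}{3} \cdot \frac{377137}{90} = \frac{377137}{270} \approx 1396.8$)
$\left(- \frac{122954}{-171654} - \frac{65984}{\left(F + 134\right) \left(4 - 117\right)}\right) + P = \left(- \frac{122954}{-171654} - \frac{65984}{\left(103 + 134\right) \left(4 - 117\right)}\right) + \frac{377137}{270} = \left(\left(-122954\right) \left(- \frac{1}{171654}\right) - \frac{65984}{237 \left(4 - 117\right)}\right) + \frac{377137}{270} = \left(\frac{61477}{85827} - \frac{65984}{237 \left(-113\right)}\right) + \frac{377137}{270} = \left(\frac{61477}{85827} - \frac{65984}{-26781}\right) + \frac{377137}{270} = \left(\frac{61477}{85827} - - \frac{65984}{26781}\right) + \frac{377137}{270} = \left(\frac{61477}{85827} + \frac{65984}{26781}\right) + \frac{377137}{270} = \frac{2436541435}{766177629} + \frac{377137}{270} = \frac{96537266218541}{68955986610}$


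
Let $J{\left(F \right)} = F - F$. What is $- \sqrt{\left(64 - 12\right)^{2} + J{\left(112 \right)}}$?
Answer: $-52$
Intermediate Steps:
$J{\left(F \right)} = 0$
$- \sqrt{\left(64 - 12\right)^{2} + J{\left(112 \right)}} = - \sqrt{\left(64 - 12\right)^{2} + 0} = - \sqrt{52^{2} + 0} = - \sqrt{2704 + 0} = - \sqrt{2704} = \left(-1\right) 52 = -52$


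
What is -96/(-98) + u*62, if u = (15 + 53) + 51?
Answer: 361570/49 ≈ 7379.0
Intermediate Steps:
u = 119 (u = 68 + 51 = 119)
-96/(-98) + u*62 = -96/(-98) + 119*62 = -96*(-1/98) + 7378 = 48/49 + 7378 = 361570/49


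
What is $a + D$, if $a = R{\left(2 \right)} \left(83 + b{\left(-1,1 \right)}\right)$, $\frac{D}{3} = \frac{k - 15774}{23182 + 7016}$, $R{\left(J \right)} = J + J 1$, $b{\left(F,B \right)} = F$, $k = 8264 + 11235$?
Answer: $\frac{3305373}{10066} \approx 328.37$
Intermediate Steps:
$k = 19499$
$R{\left(J \right)} = 2 J$ ($R{\left(J \right)} = J + J = 2 J$)
$D = \frac{3725}{10066}$ ($D = 3 \frac{19499 - 15774}{23182 + 7016} = 3 \cdot \frac{3725}{30198} = \frac{3725}{10066} \approx 0.37006$)
$a = 328$ ($a = 2 \cdot 2 \left(83 - 1\right) = 4 \cdot 82 = 328$)
$a + D = 328 + \frac{3725}{10066} = \frac{3305373}{10066}$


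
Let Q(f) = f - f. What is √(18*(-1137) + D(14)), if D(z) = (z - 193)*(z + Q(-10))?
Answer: 2*I*√5743 ≈ 151.57*I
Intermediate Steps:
Q(f) = 0
D(z) = z*(-193 + z) (D(z) = (z - 193)*(z + 0) = (-193 + z)*z = z*(-193 + z))
√(18*(-1137) + D(14)) = √(18*(-1137) + 14*(-193 + 14)) = √(-20466 + 14*(-179)) = √(-20466 - 2506) = √(-22972) = 2*I*√5743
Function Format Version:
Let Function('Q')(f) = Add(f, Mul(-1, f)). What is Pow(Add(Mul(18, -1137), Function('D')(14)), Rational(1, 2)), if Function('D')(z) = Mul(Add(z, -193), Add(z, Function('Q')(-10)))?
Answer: Mul(2, I, Pow(5743, Rational(1, 2))) ≈ Mul(151.57, I)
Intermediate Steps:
Function('Q')(f) = 0
Function('D')(z) = Mul(z, Add(-193, z)) (Function('D')(z) = Mul(Add(z, -193), Add(z, 0)) = Mul(Add(-193, z), z) = Mul(z, Add(-193, z)))
Pow(Add(Mul(18, -1137), Function('D')(14)), Rational(1, 2)) = Pow(Add(Mul(18, -1137), Mul(14, Add(-193, 14))), Rational(1, 2)) = Pow(Add(-20466, Mul(14, -179)), Rational(1, 2)) = Pow(Add(-20466, -2506), Rational(1, 2)) = Pow(-22972, Rational(1, 2)) = Mul(2, I, Pow(5743, Rational(1, 2)))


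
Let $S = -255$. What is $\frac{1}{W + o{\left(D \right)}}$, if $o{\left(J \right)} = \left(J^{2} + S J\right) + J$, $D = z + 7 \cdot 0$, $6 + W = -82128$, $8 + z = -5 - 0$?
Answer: $- \frac{1}{78663} \approx -1.2712 \cdot 10^{-5}$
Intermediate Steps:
$z = -13$ ($z = -8 - 5 = -13$)
$W = -82134$ ($W = -6 - 82128 = -82134$)
$D = -13$ ($D = -13 + 7 \cdot 0 = -13 + 0 = -13$)
$o{\left(J \right)} = J^{2} - 254 J$ ($o{\left(J \right)} = \left(J^{2} - 255 J\right) + J = J^{2} - 254 J$)
$\frac{1}{W + o{\left(D \right)}} = \frac{1}{-82134 - 13 \left(-254 - 13\right)} = \frac{1}{-82134 - -3471} = \frac{1}{-82134 + 3471} = \frac{1}{-78663} = - \frac{1}{78663}$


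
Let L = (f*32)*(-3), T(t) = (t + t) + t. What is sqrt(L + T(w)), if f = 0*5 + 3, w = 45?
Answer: 3*I*sqrt(17) ≈ 12.369*I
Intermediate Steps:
f = 3 (f = 0 + 3 = 3)
T(t) = 3*t (T(t) = 2*t + t = 3*t)
L = -288 (L = (3*32)*(-3) = 96*(-3) = -288)
sqrt(L + T(w)) = sqrt(-288 + 3*45) = sqrt(-288 + 135) = sqrt(-153) = 3*I*sqrt(17)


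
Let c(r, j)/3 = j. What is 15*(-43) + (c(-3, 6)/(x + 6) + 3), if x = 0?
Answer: -639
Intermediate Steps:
c(r, j) = 3*j
15*(-43) + (c(-3, 6)/(x + 6) + 3) = 15*(-43) + ((3*6)/(0 + 6) + 3) = -645 + (18/6 + 3) = -645 + (18*(⅙) + 3) = -645 + (3 + 3) = -645 + 6 = -639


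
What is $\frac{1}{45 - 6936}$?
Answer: $- \frac{1}{6891} \approx -0.00014512$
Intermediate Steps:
$\frac{1}{45 - 6936} = \frac{1}{-6891} = - \frac{1}{6891}$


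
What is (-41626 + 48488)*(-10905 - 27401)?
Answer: -262855772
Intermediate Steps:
(-41626 + 48488)*(-10905 - 27401) = 6862*(-38306) = -262855772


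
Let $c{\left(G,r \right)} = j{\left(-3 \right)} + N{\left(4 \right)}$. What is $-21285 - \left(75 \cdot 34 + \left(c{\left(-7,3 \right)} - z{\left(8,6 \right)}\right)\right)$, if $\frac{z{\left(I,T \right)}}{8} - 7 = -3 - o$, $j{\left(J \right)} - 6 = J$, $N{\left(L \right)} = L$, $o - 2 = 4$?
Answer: $-23858$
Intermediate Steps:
$o = 6$ ($o = 2 + 4 = 6$)
$j{\left(J \right)} = 6 + J$
$z{\left(I,T \right)} = -16$ ($z{\left(I,T \right)} = 56 + 8 \left(-3 - 6\right) = 56 + 8 \left(-9\right) = 56 - 72 = -16$)
$c{\left(G,r \right)} = 7$ ($c{\left(G,r \right)} = \left(6 - 3\right) + 4 = 3 + 4 = 7$)
$-21285 - \left(75 \cdot 34 + \left(c{\left(-7,3 \right)} - z{\left(8,6 \right)}\right)\right) = -21285 - \left(75 \cdot 34 + \left(7 - -16\right)\right) = -21285 - \left(2550 + \left(7 + 16\right)\right) = -21285 - \left(2550 + 23\right) = -21285 - 2573 = -23858$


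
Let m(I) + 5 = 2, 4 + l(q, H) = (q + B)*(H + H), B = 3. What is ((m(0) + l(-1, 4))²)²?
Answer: 6561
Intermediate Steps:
l(q, H) = -4 + 2*H*(3 + q) (l(q, H) = -4 + (q + 3)*(H + H) = -4 + (3 + q)*(2*H) = -4 + 2*H*(3 + q))
m(I) = -3 (m(I) = -5 + 2 = -3)
((m(0) + l(-1, 4))²)² = ((-3 + (-4 + 6*4 + 2*4*(-1)))²)² = ((-3 + (-4 + 24 - 8))²)² = ((-3 + 12)²)² = (9²)² = 81² = 6561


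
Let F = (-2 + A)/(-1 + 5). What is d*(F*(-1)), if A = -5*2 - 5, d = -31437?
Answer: -534429/4 ≈ -1.3361e+5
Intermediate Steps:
A = -15 (A = -10 - 5 = -15)
F = -17/4 (F = (-2 - 15)/(-1 + 5) = -17/4 ≈ -4.2500)
d*(F*(-1)) = -(-534429)*(-1)/4 = -31437*17/4 = -534429/4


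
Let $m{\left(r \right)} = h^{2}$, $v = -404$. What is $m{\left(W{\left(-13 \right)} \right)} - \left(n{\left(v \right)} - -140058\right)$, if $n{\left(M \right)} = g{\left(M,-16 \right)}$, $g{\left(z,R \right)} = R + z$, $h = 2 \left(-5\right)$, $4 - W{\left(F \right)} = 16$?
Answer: $-139538$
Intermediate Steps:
$W{\left(F \right)} = -12$ ($W{\left(F \right)} = 4 - 16 = -12$)
$h = -10$
$n{\left(M \right)} = -16 + M$
$m{\left(r \right)} = 100$ ($m{\left(r \right)} = \left(-10\right)^{2} = 100$)
$m{\left(W{\left(-13 \right)} \right)} - \left(n{\left(v \right)} - -140058\right) = 100 - \left(\left(-16 - 404\right) - -140058\right) = 100 - \left(-420 + 140058\right) = 100 - 139638 = -139538$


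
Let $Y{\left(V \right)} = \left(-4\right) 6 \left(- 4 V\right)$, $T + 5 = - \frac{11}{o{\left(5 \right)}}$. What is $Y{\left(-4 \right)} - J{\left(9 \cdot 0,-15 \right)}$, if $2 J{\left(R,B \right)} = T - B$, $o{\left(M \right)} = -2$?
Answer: $- \frac{1567}{4} \approx -391.75$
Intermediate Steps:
$T = \frac{1}{2}$ ($T = -5 - \frac{11}{-2} = -5 - - \frac{11}{2} = -5 + \frac{11}{2} = \frac{1}{2} \approx 0.5$)
$J{\left(R,B \right)} = \frac{1}{4} - \frac{B}{2}$ ($J{\left(R,B \right)} = \frac{\frac{1}{2} - B}{2} = \frac{1}{4} - \frac{B}{2}$)
$Y{\left(V \right)} = 96 V$ ($Y{\left(V \right)} = - 24 \left(- 4 V\right) = 96 V$)
$Y{\left(-4 \right)} - J{\left(9 \cdot 0,-15 \right)} = 96 \left(-4\right) - \left(\frac{1}{4} - - \frac{15}{2}\right) = -384 - \left(\frac{1}{4} + \frac{15}{2}\right) = -384 - \frac{31}{4} = - \frac{1567}{4}$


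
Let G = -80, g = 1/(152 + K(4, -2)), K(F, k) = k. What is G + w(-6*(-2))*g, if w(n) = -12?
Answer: -2002/25 ≈ -80.080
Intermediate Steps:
g = 1/150 (g = 1/(152 - 2) = 1/150 ≈ 0.0066667)
G + w(-6*(-2))*g = -80 - 12*1/150 = -80 - 2/25 = -2002/25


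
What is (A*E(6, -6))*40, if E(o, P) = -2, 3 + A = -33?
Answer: 2880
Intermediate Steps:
A = -36 (A = -3 - 33 = -36)
(A*E(6, -6))*40 = -36*(-2)*40 = 72*40 = 2880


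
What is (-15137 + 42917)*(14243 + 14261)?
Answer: 791841120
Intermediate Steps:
(-15137 + 42917)*(14243 + 14261) = 27780*28504 = 791841120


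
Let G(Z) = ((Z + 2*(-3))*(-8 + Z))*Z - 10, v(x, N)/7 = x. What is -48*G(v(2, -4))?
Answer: -31776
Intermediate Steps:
v(x, N) = 7*x
G(Z) = -10 + Z*(-8 + Z)*(-6 + Z) (G(Z) = ((Z - 6)*(-8 + Z))*Z - 10 = ((-6 + Z)*(-8 + Z))*Z - 10 = ((-8 + Z)*(-6 + Z))*Z - 10 = Z*(-8 + Z)*(-6 + Z) - 10 = -10 + Z*(-8 + Z)*(-6 + Z))
-48*G(v(2, -4)) = -48*(-10 + (7*2)³ - 14*(7*2)² + 48*(7*2)) = -48*(-10 + 14³ - 14*14² + 48*14) = -48*(-10 + 2744 - 14*196 + 672) = -48*(-10 + 2744 - 2744 + 672) = -48*662 = -31776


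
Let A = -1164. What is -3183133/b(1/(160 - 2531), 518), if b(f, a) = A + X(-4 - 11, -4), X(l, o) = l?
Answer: 3183133/1179 ≈ 2699.9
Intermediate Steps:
b(f, a) = -1179 (b(f, a) = -1164 + (-4 - 11) = -1164 - 15 = -1179)
-3183133/b(1/(160 - 2531), 518) = -3183133/(-1179) = -3183133*(-1/1179) = 3183133/1179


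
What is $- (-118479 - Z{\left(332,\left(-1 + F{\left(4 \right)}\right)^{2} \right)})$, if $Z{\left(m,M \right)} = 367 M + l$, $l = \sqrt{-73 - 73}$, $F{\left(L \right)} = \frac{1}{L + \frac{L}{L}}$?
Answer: $\frac{2967847}{25} + i \sqrt{146} \approx 1.1871 \cdot 10^{5} + 12.083 i$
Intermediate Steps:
$F{\left(L \right)} = \frac{1}{1 + L}$ ($F{\left(L \right)} = \frac{1}{L + 1} = \frac{1}{1 + L}$)
$l = i \sqrt{146}$ ($l = \sqrt{-146} = i \sqrt{146} \approx 12.083 i$)
$Z{\left(m,M \right)} = 367 M + i \sqrt{146}$
$- (-118479 - Z{\left(332,\left(-1 + F{\left(4 \right)}\right)^{2} \right)}) = - (-118479 - \left(367 \left(-1 + \frac{1}{1 + 4}\right)^{2} + i \sqrt{146}\right)) = - (-118479 - \left(367 \left(-1 + \frac{1}{5}\right)^{2} + i \sqrt{146}\right)) = - (-118479 - \left(367 \left(- \frac{4}{5}\right)^{2} + i \sqrt{146}\right)) = - (-118479 - \left(367 \cdot \frac{16}{25} + i \sqrt{146}\right)) = - (-118479 - \left(\frac{5872}{25} + i \sqrt{146}\right)) = - (- \frac{2967847}{25} - i \sqrt{146}) = \frac{2967847}{25} + i \sqrt{146}$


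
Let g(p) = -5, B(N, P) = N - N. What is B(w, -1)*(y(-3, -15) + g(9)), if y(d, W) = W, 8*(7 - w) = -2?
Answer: 0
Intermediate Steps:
w = 29/4 (w = 7 - ⅛*(-2) = 7 + ¼ = 29/4 ≈ 7.2500)
B(N, P) = 0
B(w, -1)*(y(-3, -15) + g(9)) = 0*(-15 - 5) = 0*(-20) = 0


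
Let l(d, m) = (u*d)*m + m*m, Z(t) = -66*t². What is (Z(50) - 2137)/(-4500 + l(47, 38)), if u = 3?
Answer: -167137/2302 ≈ -72.605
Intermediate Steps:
l(d, m) = m² + 3*d*m (l(d, m) = (3*d)*m + m*m = 3*d*m + m² = m² + 3*d*m)
(Z(50) - 2137)/(-4500 + l(47, 38)) = (-66*50² - 2137)/(-4500 + 38*(38 + 3*47)) = (-66*2500 - 2137)/(-4500 + 38*(38 + 141)) = (-165000 - 2137)/(-4500 + 38*179) = -167137/(-4500 + 6802) = -167137/2302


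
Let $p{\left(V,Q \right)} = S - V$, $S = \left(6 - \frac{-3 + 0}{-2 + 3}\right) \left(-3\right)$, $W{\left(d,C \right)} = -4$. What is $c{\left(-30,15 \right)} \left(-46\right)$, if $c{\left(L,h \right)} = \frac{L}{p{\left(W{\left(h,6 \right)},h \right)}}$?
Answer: $-60$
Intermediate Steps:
$S = -27$ ($S = \left(6 - - \frac{3}{1}\right) \left(-3\right) = \left(6 - \left(-3\right) 1\right) \left(-3\right) = \left(6 - -3\right) \left(-3\right) = \left(6 + 3\right) \left(-3\right) = 9 \left(-3\right) = -27$)
$p{\left(V,Q \right)} = -27 - V$
$c{\left(L,h \right)} = - \frac{L}{23}$ ($c{\left(L,h \right)} = \frac{L}{-27 - -4} = \frac{L}{-27 + 4} = \frac{L}{-23} = L \left(- \frac{1}{23}\right) = - \frac{L}{23}$)
$c{\left(-30,15 \right)} \left(-46\right) = \left(- \frac{1}{23}\right) \left(-30\right) \left(-46\right) = \frac{30}{23} \left(-46\right) = -60$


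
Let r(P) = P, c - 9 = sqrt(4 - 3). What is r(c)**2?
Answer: 100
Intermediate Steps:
c = 10 (c = 9 + sqrt(4 - 3) = 9 + sqrt(1) = 9 + 1 = 10)
r(c)**2 = 10**2 = 100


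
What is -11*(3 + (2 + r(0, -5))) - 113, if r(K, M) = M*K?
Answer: -168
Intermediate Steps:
r(K, M) = K*M
-11*(3 + (2 + r(0, -5))) - 113 = -11*(3 + (2 + 0*(-5))) - 113 = -11*(3 + (2 + 0)) - 113 = -11*(3 + 2) - 113 = -11*5 - 113 = -55 - 113 = -168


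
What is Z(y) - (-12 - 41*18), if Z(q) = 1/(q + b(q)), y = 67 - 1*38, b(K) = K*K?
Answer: 652501/870 ≈ 750.00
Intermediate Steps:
b(K) = K²
y = 29 (y = 67 - 38 = 29)
Z(q) = 1/(q + q²)
Z(y) - (-12 - 41*18) = 1/(29*(1 + 29)) - (-12 - 41*18) = (1/29)/30 - (-12 - 738) = (1/29)*(1/30) - 1*(-750) = 1/870 + 750 = 652501/870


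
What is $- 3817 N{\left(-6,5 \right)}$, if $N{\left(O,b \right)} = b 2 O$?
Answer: $229020$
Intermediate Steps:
$N{\left(O,b \right)} = 2 O b$ ($N{\left(O,b \right)} = 2 b O = 2 O b$)
$- 3817 N{\left(-6,5 \right)} = - 3817 \cdot 2 \left(-6\right) 5 = \left(-3817\right) \left(-60\right) = 229020$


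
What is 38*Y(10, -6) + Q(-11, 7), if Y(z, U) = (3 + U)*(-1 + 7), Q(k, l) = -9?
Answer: -693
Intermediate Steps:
Y(z, U) = 18 + 6*U (Y(z, U) = (3 + U)*6 = 18 + 6*U)
38*Y(10, -6) + Q(-11, 7) = 38*(18 + 6*(-6)) - 9 = 38*(18 - 36) - 9 = 38*(-18) - 9 = -684 - 9 = -693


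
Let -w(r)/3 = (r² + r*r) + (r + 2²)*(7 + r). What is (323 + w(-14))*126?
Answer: -133938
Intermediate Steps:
w(r) = -6*r² - 3*(4 + r)*(7 + r) (w(r) = -3*((r² + r*r) + (r + 2²)*(7 + r)) = -3*((r² + r²) + (r + 4)*(7 + r)) = -3*(2*r² + (4 + r)*(7 + r)) = -6*r² - 3*(4 + r)*(7 + r))
(323 + w(-14))*126 = (323 + (-84 - 33*(-14) - 9*(-14)²))*126 = (323 + (-84 + 462 - 9*196))*126 = (323 + (-84 + 462 - 1764))*126 = (323 - 1386)*126 = -1063*126 = -133938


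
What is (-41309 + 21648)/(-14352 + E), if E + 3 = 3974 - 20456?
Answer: 19661/30837 ≈ 0.63758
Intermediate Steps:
E = -16485 (E = -3 + (3974 - 20456) = -3 - 16482 = -16485)
(-41309 + 21648)/(-14352 + E) = (-41309 + 21648)/(-14352 - 16485) = -19661/(-30837) = -19661*(-1/30837) = 19661/30837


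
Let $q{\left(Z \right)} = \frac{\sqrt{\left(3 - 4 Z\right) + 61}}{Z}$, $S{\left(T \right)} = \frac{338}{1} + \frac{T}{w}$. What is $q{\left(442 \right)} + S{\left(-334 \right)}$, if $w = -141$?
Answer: $\frac{47992}{141} + \frac{i \sqrt{426}}{221} \approx 340.37 + 0.093393 i$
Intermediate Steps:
$S{\left(T \right)} = 338 - \frac{T}{141}$ ($S{\left(T \right)} = \frac{338}{1} + \frac{T}{-141} = 338 \cdot 1 + T \left(- \frac{1}{141}\right) = 338 - \frac{T}{141}$)
$q{\left(Z \right)} = \frac{\sqrt{64 - 4 Z}}{Z}$
$q{\left(442 \right)} + S{\left(-334 \right)} = \frac{2 \sqrt{16 - 442}}{442} + \left(338 - - \frac{334}{141}\right) = 2 \cdot \frac{1}{442} \sqrt{16 - 442} + \left(338 + \frac{334}{141}\right) = 2 \cdot \frac{1}{442} \sqrt{-426} + \frac{47992}{141} = 2 \cdot \frac{1}{442} i \sqrt{426} + \frac{47992}{141} = \frac{i \sqrt{426}}{221} + \frac{47992}{141} = \frac{47992}{141} + \frac{i \sqrt{426}}{221}$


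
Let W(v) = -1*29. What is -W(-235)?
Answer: 29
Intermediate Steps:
W(v) = -29
-W(-235) = -1*(-29) = 29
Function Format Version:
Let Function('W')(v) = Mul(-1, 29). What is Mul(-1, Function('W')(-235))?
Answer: 29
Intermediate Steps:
Function('W')(v) = -29
Mul(-1, Function('W')(-235)) = Mul(-1, -29) = 29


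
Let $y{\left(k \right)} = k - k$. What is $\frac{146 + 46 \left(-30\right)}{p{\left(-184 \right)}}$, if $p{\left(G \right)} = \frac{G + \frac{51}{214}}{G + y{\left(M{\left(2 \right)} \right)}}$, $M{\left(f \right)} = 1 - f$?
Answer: $- \frac{48589984}{39325} \approx -1235.6$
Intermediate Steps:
$y{\left(k \right)} = 0$
$p{\left(G \right)} = \frac{\frac{51}{214} + G}{G}$ ($p{\left(G \right)} = \frac{G + \frac{51}{214}}{G + 0} = \frac{G + 51 \cdot \frac{1}{214}}{G} = \frac{G + \frac{51}{214}}{G} = \frac{\frac{51}{214} + G}{G}$)
$\frac{146 + 46 \left(-30\right)}{p{\left(-184 \right)}} = \frac{146 + 46 \left(-30\right)}{\frac{1}{-184} \left(\frac{51}{214} - 184\right)} = \frac{146 - 1380}{\left(- \frac{1}{184}\right) \left(- \frac{39325}{214}\right)} = - \frac{1234}{\frac{39325}{39376}} = \left(-1234\right) \frac{39376}{39325} = - \frac{48589984}{39325}$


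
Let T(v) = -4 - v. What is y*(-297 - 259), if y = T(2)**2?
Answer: -20016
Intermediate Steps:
y = 36 (y = (-4 - 1*2)**2 = (-4 - 2)**2 = (-6)**2 = 36)
y*(-297 - 259) = 36*(-297 - 259) = 36*(-556) = -20016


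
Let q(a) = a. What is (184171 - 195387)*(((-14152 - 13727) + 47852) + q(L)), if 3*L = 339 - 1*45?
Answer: -225116336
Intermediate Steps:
L = 98 (L = (339 - 1*45)/3 = (339 - 45)/3 = (⅓)*294 = 98)
(184171 - 195387)*(((-14152 - 13727) + 47852) + q(L)) = (184171 - 195387)*(((-14152 - 13727) + 47852) + 98) = -11216*((-27879 + 47852) + 98) = -11216*(19973 + 98) = -11216*20071 = -225116336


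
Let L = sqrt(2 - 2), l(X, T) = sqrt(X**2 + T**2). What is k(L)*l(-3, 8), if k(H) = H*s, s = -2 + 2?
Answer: 0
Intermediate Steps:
s = 0
l(X, T) = sqrt(T**2 + X**2)
L = 0 (L = sqrt(0) = 0)
k(H) = 0 (k(H) = H*0 = 0)
k(L)*l(-3, 8) = 0*sqrt(8**2 + (-3)**2) = 0*sqrt(64 + 9) = 0*sqrt(73) = 0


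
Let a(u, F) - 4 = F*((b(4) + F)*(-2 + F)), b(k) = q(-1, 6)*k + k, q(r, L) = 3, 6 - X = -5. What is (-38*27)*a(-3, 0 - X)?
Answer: -737694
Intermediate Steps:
X = 11 (X = 6 - 1*(-5) = 6 + 5 = 11)
b(k) = 4*k (b(k) = 3*k + k = 4*k)
a(u, F) = 4 + F*(-2 + F)*(16 + F) (a(u, F) = 4 + F*((4*4 + F)*(-2 + F)) = 4 + F*((16 + F)*(-2 + F)) = 4 + F*((-2 + F)*(16 + F)) = 4 + F*(-2 + F)*(16 + F))
(-38*27)*a(-3, 0 - X) = (-38*27)*(4 + (0 - 1*11)³ - 32*(0 - 1*11) + 14*(0 - 1*11)²) = -1026*(4 + (0 - 11)³ - 32*(0 - 11) + 14*(0 - 11)²) = -1026*(4 + (-11)³ - 32*(-11) + 14*(-11)²) = -1026*(4 - 1331 + 352 + 14*121) = -1026*(4 - 1331 + 352 + 1694) = -1026*719 = -737694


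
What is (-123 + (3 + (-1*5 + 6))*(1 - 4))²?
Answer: 18225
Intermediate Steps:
(-123 + (3 + (-1*5 + 6))*(1 - 4))² = (-123 + (3 + (-5 + 6))*(-3))² = (-123 + (3 + 1)*(-3))² = (-123 + 4*(-3))² = (-123 - 12)² = (-135)² = 18225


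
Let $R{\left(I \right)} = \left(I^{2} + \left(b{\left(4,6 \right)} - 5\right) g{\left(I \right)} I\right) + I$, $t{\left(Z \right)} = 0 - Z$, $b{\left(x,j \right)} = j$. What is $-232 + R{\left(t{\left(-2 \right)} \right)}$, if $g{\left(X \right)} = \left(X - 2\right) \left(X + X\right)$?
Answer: $-226$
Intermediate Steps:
$g{\left(X \right)} = 2 X \left(-2 + X\right)$ ($g{\left(X \right)} = \left(-2 + X\right) 2 X = 2 X \left(-2 + X\right)$)
$t{\left(Z \right)} = - Z$
$R{\left(I \right)} = I + I^{2} + 2 I^{2} \left(-2 + I\right)$ ($R{\left(I \right)} = \left(I^{2} + \left(6 - 5\right) 2 I \left(-2 + I\right) I\right) + I = \left(I^{2} + 1 \cdot 2 I \left(-2 + I\right) I\right) + I = \left(I^{2} + 2 I \left(-2 + I\right) I\right) + I = \left(I^{2} + 2 I^{2} \left(-2 + I\right)\right) + I = I + I^{2} + 2 I^{2} \left(-2 + I\right)$)
$-232 + R{\left(t{\left(-2 \right)} \right)} = -232 + \left(-1\right) \left(-2\right) \left(1 - -2 + 2 \left(\left(-1\right) \left(-2\right)\right) \left(-2 - -2\right)\right) = -232 + 2 \left(1 + 2 + 2 \cdot 2 \left(-2 + 2\right)\right) = -232 + 2 \left(1 + 2 + 2 \cdot 2 \cdot 0\right) = -232 + 2 \left(1 + 2 + 0\right) = -232 + 2 \cdot 3 = -232 + 6 = -226$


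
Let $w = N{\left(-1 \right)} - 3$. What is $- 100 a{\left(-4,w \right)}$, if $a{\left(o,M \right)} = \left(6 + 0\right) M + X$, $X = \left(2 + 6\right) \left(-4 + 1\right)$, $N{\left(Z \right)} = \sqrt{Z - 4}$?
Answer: $4200 - 600 i \sqrt{5} \approx 4200.0 - 1341.6 i$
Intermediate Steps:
$N{\left(Z \right)} = \sqrt{-4 + Z}$
$X = -24$ ($X = 8 \left(-3\right) = -24$)
$w = -3 + i \sqrt{5}$ ($w = \sqrt{-4 - 1} - 3 = \sqrt{-5} - 3 = i \sqrt{5} - 3 = -3 + i \sqrt{5} \approx -3.0 + 2.2361 i$)
$a{\left(o,M \right)} = -24 + 6 M$ ($a{\left(o,M \right)} = \left(6 + 0\right) M - 24 = 6 M - 24 = -24 + 6 M$)
$- 100 a{\left(-4,w \right)} = - 100 \left(-24 + 6 \left(-3 + i \sqrt{5}\right)\right) = - 100 \left(-24 - \left(18 - 6 i \sqrt{5}\right)\right) = - 100 \left(-42 + 6 i \sqrt{5}\right) = 4200 - 600 i \sqrt{5}$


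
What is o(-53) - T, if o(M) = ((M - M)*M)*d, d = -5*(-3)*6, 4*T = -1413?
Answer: 1413/4 ≈ 353.25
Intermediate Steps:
T = -1413/4 (T = (¼)*(-1413) = -1413/4 ≈ -353.25)
d = 90 (d = 15*6 = 90)
o(M) = 0 (o(M) = ((M - M)*M)*90 = (0*M)*90 = 0*90 = 0)
o(-53) - T = 0 - 1*(-1413/4) = 0 + 1413/4 = 1413/4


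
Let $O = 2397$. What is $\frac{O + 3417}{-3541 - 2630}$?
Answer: $- \frac{114}{121} \approx -0.94215$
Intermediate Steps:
$\frac{O + 3417}{-3541 - 2630} = \frac{2397 + 3417}{-3541 - 2630} = \frac{5814}{-6171} = 5814 \left(- \frac{1}{6171}\right) = - \frac{114}{121}$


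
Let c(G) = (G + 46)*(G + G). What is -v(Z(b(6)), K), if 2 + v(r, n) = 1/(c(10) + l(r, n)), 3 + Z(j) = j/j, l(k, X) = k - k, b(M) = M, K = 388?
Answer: 2239/1120 ≈ 1.9991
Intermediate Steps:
l(k, X) = 0
c(G) = 2*G*(46 + G) (c(G) = (46 + G)*(2*G) = 2*G*(46 + G))
Z(j) = -2 (Z(j) = -3 + j/j = -3 + 1 = -2)
v(r, n) = -2239/1120 (v(r, n) = -2 + 1/(2*10*(46 + 10) + 0) = -2 + 1/(2*10*56 + 0) = -2 + 1/(1120 + 0) = -2 + 1/1120 = -2239/1120)
-v(Z(b(6)), K) = -1*(-2239/1120) = 2239/1120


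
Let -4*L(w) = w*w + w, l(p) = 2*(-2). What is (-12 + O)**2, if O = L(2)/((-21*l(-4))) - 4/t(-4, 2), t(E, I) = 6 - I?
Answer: 531441/3136 ≈ 169.46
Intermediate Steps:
l(p) = -4
L(w) = -w/4 - w**2/4 (L(w) = -(w*w + w)/4 = -(w**2 + w)/4 = -(w + w**2)/4 = -w/4 - w**2/4)
O = -57/56 (O = (-1/4*2*(1 + 2))/((-21*(-4))) - 4/(6 - 1*2) = -1/4*2*3/84 - 4/(6 - 2) = -3/2*1/84 - 4/4 = -1/56 - 4*1/4 = -1/56 - 1 = -57/56 ≈ -1.0179)
(-12 + O)**2 = (-12 - 57/56)**2 = (-729/56)**2 = 531441/3136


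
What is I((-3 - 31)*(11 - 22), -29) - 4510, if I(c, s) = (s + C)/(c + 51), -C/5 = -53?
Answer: -1916514/425 ≈ -4509.4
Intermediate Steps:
C = 265 (C = -5*(-53) = 265)
I(c, s) = (265 + s)/(51 + c) (I(c, s) = (s + 265)/(c + 51) = (265 + s)/(51 + c))
I((-3 - 31)*(11 - 22), -29) - 4510 = (265 - 29)/(51 + (-3 - 31)*(11 - 22)) - 4510 = 236/(51 - 34*(-11)) - 4510 = 236/(51 + 374) - 4510 = 236/425 - 4510 = -1916514/425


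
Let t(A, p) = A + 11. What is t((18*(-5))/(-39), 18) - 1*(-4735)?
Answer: 61728/13 ≈ 4748.3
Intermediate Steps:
t(A, p) = 11 + A
t((18*(-5))/(-39), 18) - 1*(-4735) = (11 + (18*(-5))/(-39)) - 1*(-4735) = (11 - 90*(-1/39)) + 4735 = (11 + 30/13) + 4735 = 173/13 + 4735 = 61728/13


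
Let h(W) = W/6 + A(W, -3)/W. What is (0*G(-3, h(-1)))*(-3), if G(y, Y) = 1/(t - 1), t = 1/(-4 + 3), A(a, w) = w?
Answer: 0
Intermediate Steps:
t = -1 (t = 1/(-1) = -1)
h(W) = -3/W + W/6 (h(W) = W/6 - 3/W = -3/W + W/6)
G(y, Y) = -½ (G(y, Y) = 1/(-1 - 1) = 1/(-2) = -½)
(0*G(-3, h(-1)))*(-3) = (0*(-½))*(-3) = 0*(-3) = 0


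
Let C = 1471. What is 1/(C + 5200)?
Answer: 1/6671 ≈ 0.00014990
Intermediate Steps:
1/(C + 5200) = 1/(1471 + 5200) = 1/6671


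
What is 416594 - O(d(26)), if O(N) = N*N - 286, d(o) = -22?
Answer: 416396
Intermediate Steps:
O(N) = -286 + N² (O(N) = N² - 286 = -286 + N²)
416594 - O(d(26)) = 416594 - (-286 + (-22)²) = 416594 - (-286 + 484) = 416594 - 1*198 = 416594 - 198 = 416396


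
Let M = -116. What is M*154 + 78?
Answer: -17786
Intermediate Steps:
M*154 + 78 = -116*154 + 78 = -17864 + 78 = -17786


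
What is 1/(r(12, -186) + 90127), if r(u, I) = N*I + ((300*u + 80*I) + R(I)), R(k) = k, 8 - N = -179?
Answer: 1/43879 ≈ 2.2790e-5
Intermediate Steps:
N = 187 (N = 8 - 1*(-179) = 8 + 179 = 187)
r(u, I) = 268*I + 300*u (r(u, I) = 187*I + ((300*u + 80*I) + I) = 187*I + ((80*I + 300*u) + I) = 187*I + (81*I + 300*u) = 268*I + 300*u)
1/(r(12, -186) + 90127) = 1/((268*(-186) + 300*12) + 90127) = 1/((-49848 + 3600) + 90127) = 1/(-46248 + 90127) = 1/43879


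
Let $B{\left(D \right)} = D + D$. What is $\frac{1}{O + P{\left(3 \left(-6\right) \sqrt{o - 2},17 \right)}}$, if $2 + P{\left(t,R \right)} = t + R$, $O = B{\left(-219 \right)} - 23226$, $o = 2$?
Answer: $- \frac{1}{23649} \approx -4.2285 \cdot 10^{-5}$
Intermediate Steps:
$B{\left(D \right)} = 2 D$
$O = -23664$ ($O = 2 \left(-219\right) - 23226 = -438 - 23226 = -23664$)
$P{\left(t,R \right)} = -2 + R + t$ ($P{\left(t,R \right)} = -2 + \left(t + R\right) = -2 + \left(R + t\right) = -2 + R + t$)
$\frac{1}{O + P{\left(3 \left(-6\right) \sqrt{o - 2},17 \right)}} = \frac{1}{-23664 + \left(-2 + 17 + 3 \left(-6\right) \sqrt{2 - 2}\right)} = \frac{1}{-23664 - \left(-15 + 0\right)} = \frac{1}{-23664 - -15} = \frac{1}{-23664 + \left(-2 + 17 + 0\right)} = \frac{1}{-23664 + 15} = \frac{1}{-23649} = - \frac{1}{23649}$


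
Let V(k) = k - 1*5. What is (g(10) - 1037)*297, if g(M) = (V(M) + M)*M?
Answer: -263439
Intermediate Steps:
V(k) = -5 + k (V(k) = k - 5 = -5 + k)
g(M) = M*(-5 + 2*M) (g(M) = ((-5 + M) + M)*M = (-5 + 2*M)*M = M*(-5 + 2*M))
(g(10) - 1037)*297 = (10*(-5 + 2*10) - 1037)*297 = (10*(-5 + 20) - 1037)*297 = (10*15 - 1037)*297 = (150 - 1037)*297 = -887*297 = -263439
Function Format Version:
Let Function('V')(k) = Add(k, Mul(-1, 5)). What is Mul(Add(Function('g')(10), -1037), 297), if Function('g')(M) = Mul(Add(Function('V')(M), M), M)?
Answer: -263439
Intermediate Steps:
Function('V')(k) = Add(-5, k) (Function('V')(k) = Add(k, -5) = Add(-5, k))
Function('g')(M) = Mul(M, Add(-5, Mul(2, M))) (Function('g')(M) = Mul(Add(Add(-5, M), M), M) = Mul(Add(-5, Mul(2, M)), M) = Mul(M, Add(-5, Mul(2, M))))
Mul(Add(Function('g')(10), -1037), 297) = Mul(Add(Mul(10, Add(-5, Mul(2, 10))), -1037), 297) = Mul(Add(Mul(10, Add(-5, 20)), -1037), 297) = Mul(Add(Mul(10, 15), -1037), 297) = Mul(Add(150, -1037), 297) = Mul(-887, 297) = -263439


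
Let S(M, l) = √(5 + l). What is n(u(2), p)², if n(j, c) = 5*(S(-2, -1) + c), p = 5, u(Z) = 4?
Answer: 1225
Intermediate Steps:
n(j, c) = 10 + 5*c (n(j, c) = 5*(√(5 - 1) + c) = 5*(√4 + c) = 5*(2 + c) = 10 + 5*c)
n(u(2), p)² = (10 + 5*5)² = (10 + 25)² = 35² = 1225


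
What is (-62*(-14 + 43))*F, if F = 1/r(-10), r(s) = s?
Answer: 899/5 ≈ 179.80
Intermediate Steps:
F = -⅒ (F = 1/(-10) = -⅒ ≈ -0.10000)
(-62*(-14 + 43))*F = -62*(-14 + 43)*(-⅒) = -62*29*(-⅒) = -1798*(-⅒) = 899/5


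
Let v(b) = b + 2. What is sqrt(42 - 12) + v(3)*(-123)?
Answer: -615 + sqrt(30) ≈ -609.52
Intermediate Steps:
v(b) = 2 + b
sqrt(42 - 12) + v(3)*(-123) = sqrt(42 - 12) + (2 + 3)*(-123) = sqrt(30) + 5*(-123) = sqrt(30) - 615 = -615 + sqrt(30)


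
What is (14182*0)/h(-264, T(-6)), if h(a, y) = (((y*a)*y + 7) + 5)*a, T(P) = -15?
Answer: 0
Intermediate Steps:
h(a, y) = a*(12 + a*y²) (h(a, y) = (((a*y)*y + 7) + 5)*a = ((a*y² + 7) + 5)*a = ((7 + a*y²) + 5)*a = (12 + a*y²)*a = a*(12 + a*y²))
(14182*0)/h(-264, T(-6)) = (14182*0)/((-264*(12 - 264*(-15)²))) = 0/((-264*(12 - 264*225))) = 0/((-264*(12 - 59400))) = 0/((-264*(-59388))) = 0/15678432 = 0*(1/15678432) = 0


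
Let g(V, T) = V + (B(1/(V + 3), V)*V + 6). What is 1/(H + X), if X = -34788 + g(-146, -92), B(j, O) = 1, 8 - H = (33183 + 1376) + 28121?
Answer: -1/97746 ≈ -1.0231e-5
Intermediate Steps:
H = -62672 (H = 8 - ((33183 + 1376) + 28121) = 8 - (34559 + 28121) = 8 - 1*62680 = 8 - 62680 = -62672)
g(V, T) = 6 + 2*V (g(V, T) = V + (1*V + 6) = V + (V + 6) = V + (6 + V) = 6 + 2*V)
X = -35074 (X = -34788 + (6 + 2*(-146)) = -34788 + (6 - 292) = -34788 - 286 = -35074)
1/(H + X) = 1/(-62672 - 35074) = 1/(-97746) = -1/97746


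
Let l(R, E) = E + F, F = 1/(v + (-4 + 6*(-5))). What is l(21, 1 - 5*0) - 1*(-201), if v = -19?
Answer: 10705/53 ≈ 201.98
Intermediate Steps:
F = -1/53 (F = 1/(-19 + (-4 + 6*(-5))) = 1/(-19 + (-4 - 30)) = 1/(-19 - 34) = 1/(-53) = -1/53 ≈ -0.018868)
l(R, E) = -1/53 + E (l(R, E) = E - 1/53 = -1/53 + E)
l(21, 1 - 5*0) - 1*(-201) = (-1/53 + (1 - 5*0)) - 1*(-201) = (-1/53 + (1 + 0)) + 201 = (-1/53 + 1) + 201 = 52/53 + 201 = 10705/53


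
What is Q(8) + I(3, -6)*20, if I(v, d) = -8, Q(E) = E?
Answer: -152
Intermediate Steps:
Q(8) + I(3, -6)*20 = 8 - 8*20 = 8 - 160 = -152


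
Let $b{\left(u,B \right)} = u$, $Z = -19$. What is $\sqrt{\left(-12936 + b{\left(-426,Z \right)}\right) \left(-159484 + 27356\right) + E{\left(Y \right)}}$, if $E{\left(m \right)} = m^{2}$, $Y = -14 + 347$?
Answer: $5 \sqrt{70624209} \approx 42019.0$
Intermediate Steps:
$Y = 333$
$\sqrt{\left(-12936 + b{\left(-426,Z \right)}\right) \left(-159484 + 27356\right) + E{\left(Y \right)}} = \sqrt{\left(-12936 - 426\right) \left(-159484 + 27356\right) + 333^{2}} = \sqrt{\left(-13362\right) \left(-132128\right) + 110889} = \sqrt{1765494336 + 110889} = \sqrt{1765605225} = 5 \sqrt{70624209}$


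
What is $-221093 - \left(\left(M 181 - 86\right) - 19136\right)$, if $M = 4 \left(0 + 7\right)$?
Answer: $-206939$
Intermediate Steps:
$M = 28$ ($M = 4 \cdot 7 = 28$)
$-221093 - \left(\left(M 181 - 86\right) - 19136\right) = -221093 - \left(\left(28 \cdot 181 - 86\right) - 19136\right) = -221093 - \left(\left(5068 - 86\right) - 19136\right) = -221093 - \left(4982 - 19136\right) = -221093 - -14154 = -221093 + 14154 = -206939$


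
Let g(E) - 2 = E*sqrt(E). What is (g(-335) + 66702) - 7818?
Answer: 58886 - 335*I*sqrt(335) ≈ 58886.0 - 6131.5*I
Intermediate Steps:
g(E) = 2 + E**(3/2) (g(E) = 2 + E*sqrt(E) = 2 + E**(3/2))
(g(-335) + 66702) - 7818 = ((2 + (-335)**(3/2)) + 66702) - 7818 = ((2 - 335*I*sqrt(335)) + 66702) - 7818 = (66704 - 335*I*sqrt(335)) - 7818 = 58886 - 335*I*sqrt(335)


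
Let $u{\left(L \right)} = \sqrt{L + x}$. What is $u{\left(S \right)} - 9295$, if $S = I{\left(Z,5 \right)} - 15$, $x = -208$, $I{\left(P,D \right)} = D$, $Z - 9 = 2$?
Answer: $-9295 + i \sqrt{218} \approx -9295.0 + 14.765 i$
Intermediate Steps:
$Z = 11$ ($Z = 9 + 2 = 11$)
$S = -10$ ($S = 5 - 15 = -10$)
$u{\left(L \right)} = \sqrt{-208 + L}$ ($u{\left(L \right)} = \sqrt{L - 208} = \sqrt{-208 + L}$)
$u{\left(S \right)} - 9295 = \sqrt{-208 - 10} - 9295 = \sqrt{-218} - 9295 = i \sqrt{218} - 9295 = -9295 + i \sqrt{218}$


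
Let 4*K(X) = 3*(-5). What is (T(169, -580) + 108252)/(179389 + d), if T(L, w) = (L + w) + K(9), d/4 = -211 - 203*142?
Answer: 431349/252964 ≈ 1.7052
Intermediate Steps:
K(X) = -15/4 (K(X) = (3*(-5))/4 = (¼)*(-15) = -15/4)
d = -116148 (d = 4*(-211 - 203*142) = 4*(-211 - 28826) = 4*(-29037) = -116148)
T(L, w) = -15/4 + L + w (T(L, w) = (L + w) - 15/4 = -15/4 + L + w)
(T(169, -580) + 108252)/(179389 + d) = ((-15/4 + 169 - 580) + 108252)/(179389 - 116148) = (-1659/4 + 108252)/63241 = (431349/4)*(1/63241) = 431349/252964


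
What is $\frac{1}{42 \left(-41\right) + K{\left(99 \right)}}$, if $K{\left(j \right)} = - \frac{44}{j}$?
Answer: $- \frac{9}{15502} \approx -0.00058057$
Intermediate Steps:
$\frac{1}{42 \left(-41\right) + K{\left(99 \right)}} = \frac{1}{42 \left(-41\right) - \frac{44}{99}} = \frac{1}{-1722 - \frac{4}{9}} = \frac{1}{- \frac{15502}{9}} = - \frac{9}{15502}$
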